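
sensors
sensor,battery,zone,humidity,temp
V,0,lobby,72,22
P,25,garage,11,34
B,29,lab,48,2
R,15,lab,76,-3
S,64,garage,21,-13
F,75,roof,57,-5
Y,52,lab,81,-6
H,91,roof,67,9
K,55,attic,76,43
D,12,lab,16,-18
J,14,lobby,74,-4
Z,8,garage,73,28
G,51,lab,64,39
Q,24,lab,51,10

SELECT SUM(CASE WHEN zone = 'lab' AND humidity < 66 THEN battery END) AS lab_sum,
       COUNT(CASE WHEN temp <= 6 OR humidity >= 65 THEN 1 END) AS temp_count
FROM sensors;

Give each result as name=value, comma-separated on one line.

[lab_sum: zone = 'lab' AND humidity < 66]
sensor=V: ✗
sensor=P: ✗
sensor=B: ✓ → 29
sensor=R: ✗
sensor=S: ✗
sensor=F: ✗
sensor=Y: ✗
sensor=H: ✗
sensor=K: ✗
sensor=D: ✓ → 12
sensor=J: ✗
sensor=Z: ✗
sensor=G: ✓ → 51
sensor=Q: ✓ → 24
lab_sum = 29 + 12 + 51 + 24 = 116
—
[temp_count: temp <= 6 OR humidity >= 65]
sensor=V: ✓ → 1
sensor=P: ✗
sensor=B: ✓ → 1
sensor=R: ✓ → 1
sensor=S: ✓ → 1
sensor=F: ✓ → 1
sensor=Y: ✓ → 1
sensor=H: ✓ → 1
sensor=K: ✓ → 1
sensor=D: ✓ → 1
sensor=J: ✓ → 1
sensor=Z: ✓ → 1
sensor=G: ✗
sensor=Q: ✗
temp_count = COUNT(1, 1, 1, 1, 1, 1, 1, 1, 1, 1, 1) = 11

lab_sum=116, temp_count=11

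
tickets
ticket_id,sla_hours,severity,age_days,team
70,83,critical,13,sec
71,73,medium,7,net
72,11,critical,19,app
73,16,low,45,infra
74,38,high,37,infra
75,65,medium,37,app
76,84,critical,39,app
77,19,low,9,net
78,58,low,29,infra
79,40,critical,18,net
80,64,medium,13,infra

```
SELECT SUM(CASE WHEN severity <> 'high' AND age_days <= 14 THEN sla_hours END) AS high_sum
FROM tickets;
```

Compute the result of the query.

ticket_id=70: ✓ → 83
ticket_id=71: ✓ → 73
ticket_id=72: ✗
ticket_id=73: ✗
ticket_id=74: ✗
ticket_id=75: ✗
ticket_id=76: ✗
ticket_id=77: ✓ → 19
ticket_id=78: ✗
ticket_id=79: ✗
ticket_id=80: ✓ → 64
high_sum = 83 + 73 + 19 + 64 = 239

239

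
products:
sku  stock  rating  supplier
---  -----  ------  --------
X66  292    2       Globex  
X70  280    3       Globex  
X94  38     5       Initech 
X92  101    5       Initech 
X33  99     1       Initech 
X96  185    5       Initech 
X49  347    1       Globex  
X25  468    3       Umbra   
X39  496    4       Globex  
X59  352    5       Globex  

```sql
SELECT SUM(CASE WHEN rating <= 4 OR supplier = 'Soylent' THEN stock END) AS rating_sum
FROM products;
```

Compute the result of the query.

sku=X66: ✓ → 292
sku=X70: ✓ → 280
sku=X94: ✗
sku=X92: ✗
sku=X33: ✓ → 99
sku=X96: ✗
sku=X49: ✓ → 347
sku=X25: ✓ → 468
sku=X39: ✓ → 496
sku=X59: ✗
rating_sum = 292 + 280 + 99 + 347 + 468 + 496 = 1982

1982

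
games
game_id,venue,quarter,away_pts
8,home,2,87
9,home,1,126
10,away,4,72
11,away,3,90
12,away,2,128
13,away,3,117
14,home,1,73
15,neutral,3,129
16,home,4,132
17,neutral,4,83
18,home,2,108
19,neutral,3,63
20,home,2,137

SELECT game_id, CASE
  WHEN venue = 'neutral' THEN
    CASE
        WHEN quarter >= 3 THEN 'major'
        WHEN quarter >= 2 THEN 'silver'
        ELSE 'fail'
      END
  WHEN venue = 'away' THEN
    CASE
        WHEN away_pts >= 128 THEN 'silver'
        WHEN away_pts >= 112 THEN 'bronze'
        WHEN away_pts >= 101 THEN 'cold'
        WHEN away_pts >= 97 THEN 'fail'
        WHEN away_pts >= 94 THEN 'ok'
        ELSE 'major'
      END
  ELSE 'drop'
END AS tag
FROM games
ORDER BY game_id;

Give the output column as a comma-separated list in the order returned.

game_id=8: venue='home' → outer ELSE → drop
game_id=9: venue='home' → outer ELSE → drop
game_id=10: venue='away' → inner[ELSE] → major
game_id=11: venue='away' → inner[ELSE] → major
game_id=12: venue='away' → inner[away_pts >= 128] → silver
game_id=13: venue='away' → inner[away_pts >= 112] → bronze
game_id=14: venue='home' → outer ELSE → drop
game_id=15: venue='neutral' → inner[quarter >= 3] → major
game_id=16: venue='home' → outer ELSE → drop
game_id=17: venue='neutral' → inner[quarter >= 3] → major
game_id=18: venue='home' → outer ELSE → drop
game_id=19: venue='neutral' → inner[quarter >= 3] → major
game_id=20: venue='home' → outer ELSE → drop

drop, drop, major, major, silver, bronze, drop, major, drop, major, drop, major, drop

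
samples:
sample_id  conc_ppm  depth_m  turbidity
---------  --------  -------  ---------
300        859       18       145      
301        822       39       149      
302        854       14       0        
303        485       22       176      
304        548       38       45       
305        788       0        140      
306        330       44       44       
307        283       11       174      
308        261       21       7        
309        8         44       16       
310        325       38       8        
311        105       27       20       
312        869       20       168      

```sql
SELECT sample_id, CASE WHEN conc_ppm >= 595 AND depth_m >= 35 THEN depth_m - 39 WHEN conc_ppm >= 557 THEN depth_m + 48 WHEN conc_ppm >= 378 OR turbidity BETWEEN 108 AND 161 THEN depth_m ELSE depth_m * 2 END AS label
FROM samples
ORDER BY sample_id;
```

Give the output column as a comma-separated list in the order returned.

sample_id=300: conc_ppm >= 557 → 66
sample_id=301: conc_ppm >= 595 AND depth_m >= 35 → 0
sample_id=302: conc_ppm >= 557 → 62
sample_id=303: conc_ppm >= 378 OR turbidity BETWEEN 108 AND 161 → 22
sample_id=304: conc_ppm >= 378 OR turbidity BETWEEN 108 AND 161 → 38
sample_id=305: conc_ppm >= 557 → 48
sample_id=306: ELSE → 88
sample_id=307: ELSE → 22
sample_id=308: ELSE → 42
sample_id=309: ELSE → 88
sample_id=310: ELSE → 76
sample_id=311: ELSE → 54
sample_id=312: conc_ppm >= 557 → 68

66, 0, 62, 22, 38, 48, 88, 22, 42, 88, 76, 54, 68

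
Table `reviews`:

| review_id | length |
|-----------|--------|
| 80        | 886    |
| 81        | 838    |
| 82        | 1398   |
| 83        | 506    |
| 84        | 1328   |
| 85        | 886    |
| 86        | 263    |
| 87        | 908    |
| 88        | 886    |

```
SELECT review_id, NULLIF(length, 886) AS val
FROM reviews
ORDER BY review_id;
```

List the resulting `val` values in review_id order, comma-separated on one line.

review_id=80: length=886 vs 886: equal → NULL
review_id=81: length=838 vs 886: differ → 838
review_id=82: length=1398 vs 886: differ → 1398
review_id=83: length=506 vs 886: differ → 506
review_id=84: length=1328 vs 886: differ → 1328
review_id=85: length=886 vs 886: equal → NULL
review_id=86: length=263 vs 886: differ → 263
review_id=87: length=908 vs 886: differ → 908
review_id=88: length=886 vs 886: equal → NULL

NULL, 838, 1398, 506, 1328, NULL, 263, 908, NULL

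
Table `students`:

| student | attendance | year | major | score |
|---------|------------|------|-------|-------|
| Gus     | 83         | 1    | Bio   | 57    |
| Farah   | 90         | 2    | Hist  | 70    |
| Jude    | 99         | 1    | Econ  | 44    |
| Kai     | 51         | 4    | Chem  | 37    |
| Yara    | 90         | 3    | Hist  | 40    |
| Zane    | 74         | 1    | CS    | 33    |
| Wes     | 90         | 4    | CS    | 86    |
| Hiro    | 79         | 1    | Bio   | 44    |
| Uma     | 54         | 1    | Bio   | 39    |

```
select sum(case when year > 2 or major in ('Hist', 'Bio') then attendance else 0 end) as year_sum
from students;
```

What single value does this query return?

student=Gus: ✓ → 83
student=Farah: ✓ → 90
student=Jude: ✗
student=Kai: ✓ → 51
student=Yara: ✓ → 90
student=Zane: ✗
student=Wes: ✓ → 90
student=Hiro: ✓ → 79
student=Uma: ✓ → 54
year_sum = 83 + 90 + 51 + 90 + 90 + 79 + 54 = 537

537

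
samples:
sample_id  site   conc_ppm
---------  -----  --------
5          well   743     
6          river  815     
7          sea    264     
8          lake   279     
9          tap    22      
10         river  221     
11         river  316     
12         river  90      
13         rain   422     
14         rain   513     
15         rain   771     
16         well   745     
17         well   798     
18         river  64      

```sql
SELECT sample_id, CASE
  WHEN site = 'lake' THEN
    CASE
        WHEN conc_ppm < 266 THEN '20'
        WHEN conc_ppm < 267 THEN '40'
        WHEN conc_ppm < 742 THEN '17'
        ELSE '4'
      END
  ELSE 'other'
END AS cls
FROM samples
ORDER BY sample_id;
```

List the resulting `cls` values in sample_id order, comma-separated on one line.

sample_id=5: site='well' → outer ELSE → other
sample_id=6: site='river' → outer ELSE → other
sample_id=7: site='sea' → outer ELSE → other
sample_id=8: site='lake' → inner[conc_ppm < 742] → 17
sample_id=9: site='tap' → outer ELSE → other
sample_id=10: site='river' → outer ELSE → other
sample_id=11: site='river' → outer ELSE → other
sample_id=12: site='river' → outer ELSE → other
sample_id=13: site='rain' → outer ELSE → other
sample_id=14: site='rain' → outer ELSE → other
sample_id=15: site='rain' → outer ELSE → other
sample_id=16: site='well' → outer ELSE → other
sample_id=17: site='well' → outer ELSE → other
sample_id=18: site='river' → outer ELSE → other

other, other, other, 17, other, other, other, other, other, other, other, other, other, other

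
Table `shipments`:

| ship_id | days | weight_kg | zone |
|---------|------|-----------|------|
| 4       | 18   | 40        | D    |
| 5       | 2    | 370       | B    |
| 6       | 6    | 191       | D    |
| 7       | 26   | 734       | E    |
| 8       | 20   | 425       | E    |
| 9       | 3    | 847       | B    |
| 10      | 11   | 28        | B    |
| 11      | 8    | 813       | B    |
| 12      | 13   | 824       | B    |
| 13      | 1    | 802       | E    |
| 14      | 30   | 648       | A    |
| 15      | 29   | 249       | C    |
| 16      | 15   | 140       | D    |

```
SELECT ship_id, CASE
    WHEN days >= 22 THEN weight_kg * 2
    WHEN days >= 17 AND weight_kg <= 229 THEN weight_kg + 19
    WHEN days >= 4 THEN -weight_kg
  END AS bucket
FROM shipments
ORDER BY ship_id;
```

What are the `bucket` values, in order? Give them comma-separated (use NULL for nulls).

ship_id=4: days >= 17 AND weight_kg <= 229 → 59
ship_id=5: (no match → NULL) → NULL
ship_id=6: days >= 4 → -191
ship_id=7: days >= 22 → 1468
ship_id=8: days >= 4 → -425
ship_id=9: (no match → NULL) → NULL
ship_id=10: days >= 4 → -28
ship_id=11: days >= 4 → -813
ship_id=12: days >= 4 → -824
ship_id=13: (no match → NULL) → NULL
ship_id=14: days >= 22 → 1296
ship_id=15: days >= 22 → 498
ship_id=16: days >= 4 → -140

59, NULL, -191, 1468, -425, NULL, -28, -813, -824, NULL, 1296, 498, -140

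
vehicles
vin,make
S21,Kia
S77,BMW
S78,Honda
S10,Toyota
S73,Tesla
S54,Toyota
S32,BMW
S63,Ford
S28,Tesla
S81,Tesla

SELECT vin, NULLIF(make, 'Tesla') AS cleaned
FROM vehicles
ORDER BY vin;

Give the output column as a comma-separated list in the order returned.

vin=S10: make=Toyota vs Tesla: differ → Toyota
vin=S21: make=Kia vs Tesla: differ → Kia
vin=S28: make=Tesla vs Tesla: equal → NULL
vin=S32: make=BMW vs Tesla: differ → BMW
vin=S54: make=Toyota vs Tesla: differ → Toyota
vin=S63: make=Ford vs Tesla: differ → Ford
vin=S73: make=Tesla vs Tesla: equal → NULL
vin=S77: make=BMW vs Tesla: differ → BMW
vin=S78: make=Honda vs Tesla: differ → Honda
vin=S81: make=Tesla vs Tesla: equal → NULL

Toyota, Kia, NULL, BMW, Toyota, Ford, NULL, BMW, Honda, NULL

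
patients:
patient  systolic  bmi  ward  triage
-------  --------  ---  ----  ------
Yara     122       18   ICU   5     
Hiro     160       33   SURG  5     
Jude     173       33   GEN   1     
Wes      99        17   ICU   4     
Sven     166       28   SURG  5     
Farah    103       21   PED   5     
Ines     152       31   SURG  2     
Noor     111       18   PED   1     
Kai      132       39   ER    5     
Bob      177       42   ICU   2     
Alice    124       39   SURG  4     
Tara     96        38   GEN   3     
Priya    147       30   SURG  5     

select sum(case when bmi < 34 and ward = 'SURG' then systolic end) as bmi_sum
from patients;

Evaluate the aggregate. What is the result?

patient=Yara: ✗
patient=Hiro: ✓ → 160
patient=Jude: ✗
patient=Wes: ✗
patient=Sven: ✓ → 166
patient=Farah: ✗
patient=Ines: ✓ → 152
patient=Noor: ✗
patient=Kai: ✗
patient=Bob: ✗
patient=Alice: ✗
patient=Tara: ✗
patient=Priya: ✓ → 147
bmi_sum = 160 + 166 + 152 + 147 = 625

625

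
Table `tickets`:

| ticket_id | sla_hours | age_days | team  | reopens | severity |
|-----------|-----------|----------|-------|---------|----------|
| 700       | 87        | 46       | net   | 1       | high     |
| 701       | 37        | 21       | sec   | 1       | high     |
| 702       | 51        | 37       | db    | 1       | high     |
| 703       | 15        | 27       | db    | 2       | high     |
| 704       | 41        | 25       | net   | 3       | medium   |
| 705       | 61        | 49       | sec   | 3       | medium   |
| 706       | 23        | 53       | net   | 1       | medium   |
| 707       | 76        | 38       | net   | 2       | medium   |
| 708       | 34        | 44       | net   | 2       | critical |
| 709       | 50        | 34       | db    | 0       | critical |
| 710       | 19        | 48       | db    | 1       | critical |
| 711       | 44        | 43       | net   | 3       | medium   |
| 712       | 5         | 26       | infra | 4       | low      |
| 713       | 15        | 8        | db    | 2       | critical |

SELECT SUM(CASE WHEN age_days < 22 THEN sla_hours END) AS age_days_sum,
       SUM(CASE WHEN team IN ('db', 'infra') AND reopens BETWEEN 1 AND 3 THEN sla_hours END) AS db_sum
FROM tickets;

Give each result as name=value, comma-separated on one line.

age_days_sum=52, db_sum=100

[age_days_sum: age_days < 22]
ticket_id=700: ✗
ticket_id=701: ✓ → 37
ticket_id=702: ✗
ticket_id=703: ✗
ticket_id=704: ✗
ticket_id=705: ✗
ticket_id=706: ✗
ticket_id=707: ✗
ticket_id=708: ✗
ticket_id=709: ✗
ticket_id=710: ✗
ticket_id=711: ✗
ticket_id=712: ✗
ticket_id=713: ✓ → 15
age_days_sum = 37 + 15 = 52
—
[db_sum: team IN ('db', 'infra') AND reopens BETWEEN 1 AND 3]
ticket_id=700: ✗
ticket_id=701: ✗
ticket_id=702: ✓ → 51
ticket_id=703: ✓ → 15
ticket_id=704: ✗
ticket_id=705: ✗
ticket_id=706: ✗
ticket_id=707: ✗
ticket_id=708: ✗
ticket_id=709: ✗
ticket_id=710: ✓ → 19
ticket_id=711: ✗
ticket_id=712: ✗
ticket_id=713: ✓ → 15
db_sum = 51 + 15 + 19 + 15 = 100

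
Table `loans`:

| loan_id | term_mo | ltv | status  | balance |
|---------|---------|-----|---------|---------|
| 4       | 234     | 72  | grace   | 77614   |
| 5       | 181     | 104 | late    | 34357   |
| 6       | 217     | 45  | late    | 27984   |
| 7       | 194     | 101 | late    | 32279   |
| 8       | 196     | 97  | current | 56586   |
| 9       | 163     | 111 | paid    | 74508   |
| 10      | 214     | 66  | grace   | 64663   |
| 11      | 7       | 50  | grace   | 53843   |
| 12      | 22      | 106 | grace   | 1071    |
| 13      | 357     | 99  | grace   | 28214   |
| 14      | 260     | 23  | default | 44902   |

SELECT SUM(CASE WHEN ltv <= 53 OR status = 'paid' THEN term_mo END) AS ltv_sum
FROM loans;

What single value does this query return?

647

loan_id=4: ✗
loan_id=5: ✗
loan_id=6: ✓ → 217
loan_id=7: ✗
loan_id=8: ✗
loan_id=9: ✓ → 163
loan_id=10: ✗
loan_id=11: ✓ → 7
loan_id=12: ✗
loan_id=13: ✗
loan_id=14: ✓ → 260
ltv_sum = 217 + 163 + 7 + 260 = 647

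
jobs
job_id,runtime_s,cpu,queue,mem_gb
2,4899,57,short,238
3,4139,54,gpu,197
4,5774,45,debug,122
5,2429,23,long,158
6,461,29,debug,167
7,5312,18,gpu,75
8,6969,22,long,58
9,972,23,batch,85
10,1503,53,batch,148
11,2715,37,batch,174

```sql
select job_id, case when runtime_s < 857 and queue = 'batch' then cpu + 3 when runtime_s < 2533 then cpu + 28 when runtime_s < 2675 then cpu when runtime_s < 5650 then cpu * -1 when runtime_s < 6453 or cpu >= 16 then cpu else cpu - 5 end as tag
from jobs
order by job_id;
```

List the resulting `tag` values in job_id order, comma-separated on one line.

job_id=2: runtime_s < 5650 → -57
job_id=3: runtime_s < 5650 → -54
job_id=4: runtime_s < 6453 or cpu >= 16 → 45
job_id=5: runtime_s < 2533 → 51
job_id=6: runtime_s < 2533 → 57
job_id=7: runtime_s < 5650 → -18
job_id=8: runtime_s < 6453 or cpu >= 16 → 22
job_id=9: runtime_s < 2533 → 51
job_id=10: runtime_s < 2533 → 81
job_id=11: runtime_s < 5650 → -37

-57, -54, 45, 51, 57, -18, 22, 51, 81, -37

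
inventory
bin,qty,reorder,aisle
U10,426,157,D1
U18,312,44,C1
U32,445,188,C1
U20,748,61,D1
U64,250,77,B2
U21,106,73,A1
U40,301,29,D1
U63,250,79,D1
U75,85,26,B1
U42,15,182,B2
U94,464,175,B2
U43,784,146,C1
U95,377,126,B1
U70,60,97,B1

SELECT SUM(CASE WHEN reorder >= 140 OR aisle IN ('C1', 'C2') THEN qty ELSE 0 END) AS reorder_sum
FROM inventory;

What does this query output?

bin=U10: ✓ → 426
bin=U18: ✓ → 312
bin=U32: ✓ → 445
bin=U20: ✗
bin=U64: ✗
bin=U21: ✗
bin=U40: ✗
bin=U63: ✗
bin=U75: ✗
bin=U42: ✓ → 15
bin=U94: ✓ → 464
bin=U43: ✓ → 784
bin=U95: ✗
bin=U70: ✗
reorder_sum = 426 + 312 + 445 + 15 + 464 + 784 = 2446

2446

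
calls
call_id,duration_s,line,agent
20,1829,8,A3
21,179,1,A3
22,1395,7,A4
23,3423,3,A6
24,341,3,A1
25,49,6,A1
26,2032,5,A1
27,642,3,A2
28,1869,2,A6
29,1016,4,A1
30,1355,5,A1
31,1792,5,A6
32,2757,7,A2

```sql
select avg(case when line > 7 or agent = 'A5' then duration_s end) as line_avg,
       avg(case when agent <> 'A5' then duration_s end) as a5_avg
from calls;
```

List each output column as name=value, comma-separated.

[line_avg: line > 7 or agent = 'A5']
call_id=20: ✓ → 1829
call_id=21: ✗
call_id=22: ✗
call_id=23: ✗
call_id=24: ✗
call_id=25: ✗
call_id=26: ✗
call_id=27: ✗
call_id=28: ✗
call_id=29: ✗
call_id=30: ✗
call_id=31: ✗
call_id=32: ✗
line_avg = 1829
—
[a5_avg: agent <> 'A5']
call_id=20: ✓ → 1829
call_id=21: ✓ → 179
call_id=22: ✓ → 1395
call_id=23: ✓ → 3423
call_id=24: ✓ → 341
call_id=25: ✓ → 49
call_id=26: ✓ → 2032
call_id=27: ✓ → 642
call_id=28: ✓ → 1869
call_id=29: ✓ → 1016
call_id=30: ✓ → 1355
call_id=31: ✓ → 1792
call_id=32: ✓ → 2757
a5_avg = (1829 + 179 + 1395 + 3423 + 341 + 49 + 2032 + 642 + 1869 + 1016 + 1355 + 1792 + 2757) / 13 = 1436.8461538462

line_avg=1829, a5_avg=1436.8461538462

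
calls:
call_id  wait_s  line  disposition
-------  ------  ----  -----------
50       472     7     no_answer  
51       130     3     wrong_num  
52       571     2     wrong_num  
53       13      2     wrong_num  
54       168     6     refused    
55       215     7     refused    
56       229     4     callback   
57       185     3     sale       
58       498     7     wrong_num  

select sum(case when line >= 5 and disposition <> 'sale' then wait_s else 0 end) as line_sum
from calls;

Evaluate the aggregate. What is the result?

1353

call_id=50: ✓ → 472
call_id=51: ✗
call_id=52: ✗
call_id=53: ✗
call_id=54: ✓ → 168
call_id=55: ✓ → 215
call_id=56: ✗
call_id=57: ✗
call_id=58: ✓ → 498
line_sum = 472 + 168 + 215 + 498 = 1353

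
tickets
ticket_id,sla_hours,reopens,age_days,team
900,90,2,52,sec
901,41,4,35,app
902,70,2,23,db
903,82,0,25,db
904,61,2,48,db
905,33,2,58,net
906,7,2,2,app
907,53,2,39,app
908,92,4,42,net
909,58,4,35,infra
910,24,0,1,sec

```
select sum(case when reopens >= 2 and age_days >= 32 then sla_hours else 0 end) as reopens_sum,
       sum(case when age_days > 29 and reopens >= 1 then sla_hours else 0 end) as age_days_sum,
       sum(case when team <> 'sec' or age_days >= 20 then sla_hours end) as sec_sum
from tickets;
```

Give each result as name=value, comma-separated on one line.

reopens_sum=428, age_days_sum=428, sec_sum=587

[reopens_sum: reopens >= 2 and age_days >= 32]
ticket_id=900: ✓ → 90
ticket_id=901: ✓ → 41
ticket_id=902: ✗
ticket_id=903: ✗
ticket_id=904: ✓ → 61
ticket_id=905: ✓ → 33
ticket_id=906: ✗
ticket_id=907: ✓ → 53
ticket_id=908: ✓ → 92
ticket_id=909: ✓ → 58
ticket_id=910: ✗
reopens_sum = 90 + 41 + 61 + 33 + 53 + 92 + 58 = 428
—
[age_days_sum: age_days > 29 and reopens >= 1]
ticket_id=900: ✓ → 90
ticket_id=901: ✓ → 41
ticket_id=902: ✗
ticket_id=903: ✗
ticket_id=904: ✓ → 61
ticket_id=905: ✓ → 33
ticket_id=906: ✗
ticket_id=907: ✓ → 53
ticket_id=908: ✓ → 92
ticket_id=909: ✓ → 58
ticket_id=910: ✗
age_days_sum = 90 + 41 + 61 + 33 + 53 + 92 + 58 = 428
—
[sec_sum: team <> 'sec' or age_days >= 20]
ticket_id=900: ✓ → 90
ticket_id=901: ✓ → 41
ticket_id=902: ✓ → 70
ticket_id=903: ✓ → 82
ticket_id=904: ✓ → 61
ticket_id=905: ✓ → 33
ticket_id=906: ✓ → 7
ticket_id=907: ✓ → 53
ticket_id=908: ✓ → 92
ticket_id=909: ✓ → 58
ticket_id=910: ✗
sec_sum = 90 + 41 + 70 + 82 + 61 + 33 + 7 + 53 + 92 + 58 = 587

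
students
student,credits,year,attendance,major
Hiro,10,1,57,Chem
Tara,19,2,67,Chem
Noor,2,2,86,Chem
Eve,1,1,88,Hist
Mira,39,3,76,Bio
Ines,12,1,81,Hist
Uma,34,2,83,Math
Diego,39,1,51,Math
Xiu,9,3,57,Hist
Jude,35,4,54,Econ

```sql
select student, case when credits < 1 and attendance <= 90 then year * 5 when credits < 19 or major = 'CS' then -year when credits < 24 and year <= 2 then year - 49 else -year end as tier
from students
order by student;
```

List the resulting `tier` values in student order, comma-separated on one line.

student=Diego: ELSE → -1
student=Eve: credits < 19 or major = 'CS' → -1
student=Hiro: credits < 19 or major = 'CS' → -1
student=Ines: credits < 19 or major = 'CS' → -1
student=Jude: ELSE → -4
student=Mira: ELSE → -3
student=Noor: credits < 19 or major = 'CS' → -2
student=Tara: credits < 24 and year <= 2 → -47
student=Uma: ELSE → -2
student=Xiu: credits < 19 or major = 'CS' → -3

-1, -1, -1, -1, -4, -3, -2, -47, -2, -3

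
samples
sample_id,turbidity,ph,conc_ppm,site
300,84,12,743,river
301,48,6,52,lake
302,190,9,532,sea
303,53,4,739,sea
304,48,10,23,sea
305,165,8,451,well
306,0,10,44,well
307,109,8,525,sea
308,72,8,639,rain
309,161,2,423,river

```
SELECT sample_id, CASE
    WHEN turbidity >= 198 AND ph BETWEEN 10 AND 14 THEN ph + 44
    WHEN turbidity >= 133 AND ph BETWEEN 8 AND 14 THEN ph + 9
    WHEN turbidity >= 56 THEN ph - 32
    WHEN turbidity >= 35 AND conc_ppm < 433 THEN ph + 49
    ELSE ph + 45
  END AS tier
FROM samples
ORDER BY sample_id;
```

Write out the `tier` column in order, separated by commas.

-20, 55, 18, 49, 59, 17, 55, -24, -24, -30

sample_id=300: turbidity >= 56 → -20
sample_id=301: turbidity >= 35 AND conc_ppm < 433 → 55
sample_id=302: turbidity >= 133 AND ph BETWEEN 8 AND 14 → 18
sample_id=303: ELSE → 49
sample_id=304: turbidity >= 35 AND conc_ppm < 433 → 59
sample_id=305: turbidity >= 133 AND ph BETWEEN 8 AND 14 → 17
sample_id=306: ELSE → 55
sample_id=307: turbidity >= 56 → -24
sample_id=308: turbidity >= 56 → -24
sample_id=309: turbidity >= 56 → -30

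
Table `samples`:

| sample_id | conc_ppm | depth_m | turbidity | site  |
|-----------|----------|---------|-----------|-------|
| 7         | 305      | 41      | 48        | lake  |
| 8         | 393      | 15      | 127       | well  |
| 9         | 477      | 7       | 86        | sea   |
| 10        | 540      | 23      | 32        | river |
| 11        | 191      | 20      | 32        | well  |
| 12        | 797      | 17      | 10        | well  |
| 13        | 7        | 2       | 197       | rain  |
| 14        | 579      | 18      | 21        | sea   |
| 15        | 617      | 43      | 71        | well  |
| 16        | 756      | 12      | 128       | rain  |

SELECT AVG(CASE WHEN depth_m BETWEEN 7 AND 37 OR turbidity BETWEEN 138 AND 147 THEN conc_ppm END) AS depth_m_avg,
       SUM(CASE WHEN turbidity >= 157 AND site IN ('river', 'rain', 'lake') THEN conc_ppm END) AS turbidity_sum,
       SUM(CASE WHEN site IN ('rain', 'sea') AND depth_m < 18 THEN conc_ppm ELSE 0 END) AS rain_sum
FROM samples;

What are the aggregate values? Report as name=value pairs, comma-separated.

[depth_m_avg: depth_m BETWEEN 7 AND 37 OR turbidity BETWEEN 138 AND 147]
sample_id=7: ✗
sample_id=8: ✓ → 393
sample_id=9: ✓ → 477
sample_id=10: ✓ → 540
sample_id=11: ✓ → 191
sample_id=12: ✓ → 797
sample_id=13: ✗
sample_id=14: ✓ → 579
sample_id=15: ✗
sample_id=16: ✓ → 756
depth_m_avg = (393 + 477 + 540 + 191 + 797 + 579 + 756) / 7 = 533.2857142857
—
[turbidity_sum: turbidity >= 157 AND site IN ('river', 'rain', 'lake')]
sample_id=7: ✗
sample_id=8: ✗
sample_id=9: ✗
sample_id=10: ✗
sample_id=11: ✗
sample_id=12: ✗
sample_id=13: ✓ → 7
sample_id=14: ✗
sample_id=15: ✗
sample_id=16: ✗
turbidity_sum = 7
—
[rain_sum: site IN ('rain', 'sea') AND depth_m < 18]
sample_id=7: ✗
sample_id=8: ✗
sample_id=9: ✓ → 477
sample_id=10: ✗
sample_id=11: ✗
sample_id=12: ✗
sample_id=13: ✓ → 7
sample_id=14: ✗
sample_id=15: ✗
sample_id=16: ✓ → 756
rain_sum = 477 + 7 + 756 = 1240

depth_m_avg=533.2857142857, turbidity_sum=7, rain_sum=1240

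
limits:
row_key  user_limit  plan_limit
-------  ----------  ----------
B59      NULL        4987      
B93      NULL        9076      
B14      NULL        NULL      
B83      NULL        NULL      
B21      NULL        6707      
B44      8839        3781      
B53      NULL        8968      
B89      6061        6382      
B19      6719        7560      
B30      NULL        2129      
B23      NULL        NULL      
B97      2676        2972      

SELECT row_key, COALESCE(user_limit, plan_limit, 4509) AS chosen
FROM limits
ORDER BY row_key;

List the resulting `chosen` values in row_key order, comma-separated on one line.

4509, 6719, 6707, 4509, 2129, 8839, 8968, 4987, 4509, 6061, 9076, 2676

row_key=B14: user_limit=NULL, plan_limit=NULL, → literal 4509 → 4509
row_key=B19: user_limit=6719 → 6719
row_key=B21: user_limit=NULL, plan_limit=6707 → 6707
row_key=B23: user_limit=NULL, plan_limit=NULL, → literal 4509 → 4509
row_key=B30: user_limit=NULL, plan_limit=2129 → 2129
row_key=B44: user_limit=8839 → 8839
row_key=B53: user_limit=NULL, plan_limit=8968 → 8968
row_key=B59: user_limit=NULL, plan_limit=4987 → 4987
row_key=B83: user_limit=NULL, plan_limit=NULL, → literal 4509 → 4509
row_key=B89: user_limit=6061 → 6061
row_key=B93: user_limit=NULL, plan_limit=9076 → 9076
row_key=B97: user_limit=2676 → 2676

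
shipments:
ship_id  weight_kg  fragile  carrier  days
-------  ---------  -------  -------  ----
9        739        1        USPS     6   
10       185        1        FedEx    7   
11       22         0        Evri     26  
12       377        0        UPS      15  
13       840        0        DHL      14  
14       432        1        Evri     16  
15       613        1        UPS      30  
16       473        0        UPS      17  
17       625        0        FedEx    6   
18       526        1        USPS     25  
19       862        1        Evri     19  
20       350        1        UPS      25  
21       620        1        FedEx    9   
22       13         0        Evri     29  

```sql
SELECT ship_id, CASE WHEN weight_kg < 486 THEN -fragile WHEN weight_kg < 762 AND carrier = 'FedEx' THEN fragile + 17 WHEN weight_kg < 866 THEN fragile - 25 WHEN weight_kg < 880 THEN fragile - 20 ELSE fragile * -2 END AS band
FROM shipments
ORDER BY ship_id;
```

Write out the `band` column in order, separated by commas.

-24, -1, 0, 0, -25, -1, -24, 0, 17, -24, -24, -1, 18, 0

ship_id=9: weight_kg < 866 → -24
ship_id=10: weight_kg < 486 → -1
ship_id=11: weight_kg < 486 → 0
ship_id=12: weight_kg < 486 → 0
ship_id=13: weight_kg < 866 → -25
ship_id=14: weight_kg < 486 → -1
ship_id=15: weight_kg < 866 → -24
ship_id=16: weight_kg < 486 → 0
ship_id=17: weight_kg < 762 AND carrier = 'FedEx' → 17
ship_id=18: weight_kg < 866 → -24
ship_id=19: weight_kg < 866 → -24
ship_id=20: weight_kg < 486 → -1
ship_id=21: weight_kg < 762 AND carrier = 'FedEx' → 18
ship_id=22: weight_kg < 486 → 0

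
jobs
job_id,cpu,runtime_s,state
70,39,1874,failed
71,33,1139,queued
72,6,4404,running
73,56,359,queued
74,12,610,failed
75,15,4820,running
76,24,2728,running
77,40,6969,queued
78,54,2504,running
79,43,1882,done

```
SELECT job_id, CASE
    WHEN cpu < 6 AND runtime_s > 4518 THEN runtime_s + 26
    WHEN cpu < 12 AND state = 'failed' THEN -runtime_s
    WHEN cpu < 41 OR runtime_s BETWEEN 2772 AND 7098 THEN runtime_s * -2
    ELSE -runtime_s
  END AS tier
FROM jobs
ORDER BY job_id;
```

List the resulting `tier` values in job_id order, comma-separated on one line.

job_id=70: cpu < 41 OR runtime_s BETWEEN 2772 AND 7098 → -3748
job_id=71: cpu < 41 OR runtime_s BETWEEN 2772 AND 7098 → -2278
job_id=72: cpu < 41 OR runtime_s BETWEEN 2772 AND 7098 → -8808
job_id=73: ELSE → -359
job_id=74: cpu < 41 OR runtime_s BETWEEN 2772 AND 7098 → -1220
job_id=75: cpu < 41 OR runtime_s BETWEEN 2772 AND 7098 → -9640
job_id=76: cpu < 41 OR runtime_s BETWEEN 2772 AND 7098 → -5456
job_id=77: cpu < 41 OR runtime_s BETWEEN 2772 AND 7098 → -13938
job_id=78: ELSE → -2504
job_id=79: ELSE → -1882

-3748, -2278, -8808, -359, -1220, -9640, -5456, -13938, -2504, -1882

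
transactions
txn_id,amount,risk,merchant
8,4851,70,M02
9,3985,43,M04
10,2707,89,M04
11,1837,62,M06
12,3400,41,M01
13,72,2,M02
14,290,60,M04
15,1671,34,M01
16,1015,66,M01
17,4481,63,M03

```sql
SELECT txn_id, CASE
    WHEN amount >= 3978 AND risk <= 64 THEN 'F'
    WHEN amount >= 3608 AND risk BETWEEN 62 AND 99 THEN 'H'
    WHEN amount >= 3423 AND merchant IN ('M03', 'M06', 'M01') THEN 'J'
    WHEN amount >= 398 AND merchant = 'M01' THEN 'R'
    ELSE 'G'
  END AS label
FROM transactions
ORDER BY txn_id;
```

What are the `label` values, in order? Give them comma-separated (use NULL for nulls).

txn_id=8: amount >= 3608 AND risk BETWEEN 62 AND 99 → H
txn_id=9: amount >= 3978 AND risk <= 64 → F
txn_id=10: ELSE → G
txn_id=11: ELSE → G
txn_id=12: amount >= 398 AND merchant = 'M01' → R
txn_id=13: ELSE → G
txn_id=14: ELSE → G
txn_id=15: amount >= 398 AND merchant = 'M01' → R
txn_id=16: amount >= 398 AND merchant = 'M01' → R
txn_id=17: amount >= 3978 AND risk <= 64 → F

H, F, G, G, R, G, G, R, R, F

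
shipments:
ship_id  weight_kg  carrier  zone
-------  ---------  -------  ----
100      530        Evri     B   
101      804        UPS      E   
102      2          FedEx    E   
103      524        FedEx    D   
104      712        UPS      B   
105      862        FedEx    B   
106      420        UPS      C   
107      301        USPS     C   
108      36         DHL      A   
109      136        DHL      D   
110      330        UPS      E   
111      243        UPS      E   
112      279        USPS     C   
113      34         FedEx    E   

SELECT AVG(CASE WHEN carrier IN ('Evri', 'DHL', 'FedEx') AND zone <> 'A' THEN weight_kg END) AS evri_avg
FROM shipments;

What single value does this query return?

ship_id=100: ✓ → 530
ship_id=101: ✗
ship_id=102: ✓ → 2
ship_id=103: ✓ → 524
ship_id=104: ✗
ship_id=105: ✓ → 862
ship_id=106: ✗
ship_id=107: ✗
ship_id=108: ✗
ship_id=109: ✓ → 136
ship_id=110: ✗
ship_id=111: ✗
ship_id=112: ✗
ship_id=113: ✓ → 34
evri_avg = (530 + 2 + 524 + 862 + 136 + 34) / 6 = 348

348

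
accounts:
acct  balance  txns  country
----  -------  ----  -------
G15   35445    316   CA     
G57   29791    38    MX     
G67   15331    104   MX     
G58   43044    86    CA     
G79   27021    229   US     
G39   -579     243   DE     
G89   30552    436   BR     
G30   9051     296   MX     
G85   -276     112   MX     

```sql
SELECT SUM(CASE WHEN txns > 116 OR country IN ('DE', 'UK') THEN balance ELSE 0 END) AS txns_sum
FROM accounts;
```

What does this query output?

acct=G15: ✓ → 35445
acct=G57: ✗
acct=G67: ✗
acct=G58: ✗
acct=G79: ✓ → 27021
acct=G39: ✓ → -579
acct=G89: ✓ → 30552
acct=G30: ✓ → 9051
acct=G85: ✗
txns_sum = 35445 + 27021 + -579 + 30552 + 9051 = 101490

101490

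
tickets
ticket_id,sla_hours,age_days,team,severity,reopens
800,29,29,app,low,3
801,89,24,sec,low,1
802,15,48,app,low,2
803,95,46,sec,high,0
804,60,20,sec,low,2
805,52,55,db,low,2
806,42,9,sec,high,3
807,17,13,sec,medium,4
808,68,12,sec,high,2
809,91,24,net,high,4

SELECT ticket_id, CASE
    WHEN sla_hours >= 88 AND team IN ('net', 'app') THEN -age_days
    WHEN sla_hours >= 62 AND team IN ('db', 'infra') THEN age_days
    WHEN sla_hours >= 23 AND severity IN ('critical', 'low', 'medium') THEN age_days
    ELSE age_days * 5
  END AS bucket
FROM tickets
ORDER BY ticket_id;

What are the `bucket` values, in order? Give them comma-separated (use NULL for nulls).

ticket_id=800: sla_hours >= 23 AND severity IN ('critical', 'low', 'medium') → 29
ticket_id=801: sla_hours >= 23 AND severity IN ('critical', 'low', 'medium') → 24
ticket_id=802: ELSE → 240
ticket_id=803: ELSE → 230
ticket_id=804: sla_hours >= 23 AND severity IN ('critical', 'low', 'medium') → 20
ticket_id=805: sla_hours >= 23 AND severity IN ('critical', 'low', 'medium') → 55
ticket_id=806: ELSE → 45
ticket_id=807: ELSE → 65
ticket_id=808: ELSE → 60
ticket_id=809: sla_hours >= 88 AND team IN ('net', 'app') → -24

29, 24, 240, 230, 20, 55, 45, 65, 60, -24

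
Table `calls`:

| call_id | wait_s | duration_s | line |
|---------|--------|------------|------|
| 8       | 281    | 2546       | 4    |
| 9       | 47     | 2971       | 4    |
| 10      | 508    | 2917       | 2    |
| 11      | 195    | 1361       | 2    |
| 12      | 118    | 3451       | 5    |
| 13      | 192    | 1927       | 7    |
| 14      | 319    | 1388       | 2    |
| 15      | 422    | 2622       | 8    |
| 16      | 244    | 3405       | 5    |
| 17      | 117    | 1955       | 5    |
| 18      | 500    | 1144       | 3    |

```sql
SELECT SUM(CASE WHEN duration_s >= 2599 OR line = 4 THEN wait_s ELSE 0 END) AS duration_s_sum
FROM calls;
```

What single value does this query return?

1620

call_id=8: ✓ → 281
call_id=9: ✓ → 47
call_id=10: ✓ → 508
call_id=11: ✗
call_id=12: ✓ → 118
call_id=13: ✗
call_id=14: ✗
call_id=15: ✓ → 422
call_id=16: ✓ → 244
call_id=17: ✗
call_id=18: ✗
duration_s_sum = 281 + 47 + 508 + 118 + 422 + 244 = 1620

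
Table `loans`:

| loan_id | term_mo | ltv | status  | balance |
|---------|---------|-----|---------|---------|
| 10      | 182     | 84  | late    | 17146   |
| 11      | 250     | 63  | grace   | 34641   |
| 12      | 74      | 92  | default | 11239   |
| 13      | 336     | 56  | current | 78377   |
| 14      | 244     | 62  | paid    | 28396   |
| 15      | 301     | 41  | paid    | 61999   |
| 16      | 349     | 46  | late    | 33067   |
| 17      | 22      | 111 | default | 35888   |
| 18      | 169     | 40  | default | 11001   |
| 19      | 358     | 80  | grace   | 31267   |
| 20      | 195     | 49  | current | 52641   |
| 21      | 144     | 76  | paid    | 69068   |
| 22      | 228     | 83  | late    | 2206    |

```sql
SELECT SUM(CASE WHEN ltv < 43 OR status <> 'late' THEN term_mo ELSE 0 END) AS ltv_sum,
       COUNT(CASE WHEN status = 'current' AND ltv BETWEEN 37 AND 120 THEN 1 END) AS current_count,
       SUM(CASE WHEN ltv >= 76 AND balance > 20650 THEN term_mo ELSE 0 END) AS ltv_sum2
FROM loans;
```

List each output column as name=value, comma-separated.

ltv_sum=2093, current_count=2, ltv_sum2=524

[ltv_sum: ltv < 43 OR status <> 'late']
loan_id=10: ✗
loan_id=11: ✓ → 250
loan_id=12: ✓ → 74
loan_id=13: ✓ → 336
loan_id=14: ✓ → 244
loan_id=15: ✓ → 301
loan_id=16: ✗
loan_id=17: ✓ → 22
loan_id=18: ✓ → 169
loan_id=19: ✓ → 358
loan_id=20: ✓ → 195
loan_id=21: ✓ → 144
loan_id=22: ✗
ltv_sum = 250 + 74 + 336 + 244 + 301 + 22 + 169 + 358 + 195 + 144 = 2093
—
[current_count: status = 'current' AND ltv BETWEEN 37 AND 120]
loan_id=10: ✗
loan_id=11: ✗
loan_id=12: ✗
loan_id=13: ✓ → 1
loan_id=14: ✗
loan_id=15: ✗
loan_id=16: ✗
loan_id=17: ✗
loan_id=18: ✗
loan_id=19: ✗
loan_id=20: ✓ → 1
loan_id=21: ✗
loan_id=22: ✗
current_count = COUNT(1, 1) = 2
—
[ltv_sum2: ltv >= 76 AND balance > 20650]
loan_id=10: ✗
loan_id=11: ✗
loan_id=12: ✗
loan_id=13: ✗
loan_id=14: ✗
loan_id=15: ✗
loan_id=16: ✗
loan_id=17: ✓ → 22
loan_id=18: ✗
loan_id=19: ✓ → 358
loan_id=20: ✗
loan_id=21: ✓ → 144
loan_id=22: ✗
ltv_sum2 = 22 + 358 + 144 = 524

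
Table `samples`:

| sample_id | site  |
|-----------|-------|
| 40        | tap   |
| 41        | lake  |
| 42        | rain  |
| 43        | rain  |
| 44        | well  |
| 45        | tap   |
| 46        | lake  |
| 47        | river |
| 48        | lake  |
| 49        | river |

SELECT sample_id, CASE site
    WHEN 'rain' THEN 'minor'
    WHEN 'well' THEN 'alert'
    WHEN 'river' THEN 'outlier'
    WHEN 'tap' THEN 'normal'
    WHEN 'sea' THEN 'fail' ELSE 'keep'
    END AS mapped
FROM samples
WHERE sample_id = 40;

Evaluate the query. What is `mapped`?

normal

sample_id = 40: site=tap.
site='rain' → false
site='well' → false
site='river' → false
site='tap' → true → normal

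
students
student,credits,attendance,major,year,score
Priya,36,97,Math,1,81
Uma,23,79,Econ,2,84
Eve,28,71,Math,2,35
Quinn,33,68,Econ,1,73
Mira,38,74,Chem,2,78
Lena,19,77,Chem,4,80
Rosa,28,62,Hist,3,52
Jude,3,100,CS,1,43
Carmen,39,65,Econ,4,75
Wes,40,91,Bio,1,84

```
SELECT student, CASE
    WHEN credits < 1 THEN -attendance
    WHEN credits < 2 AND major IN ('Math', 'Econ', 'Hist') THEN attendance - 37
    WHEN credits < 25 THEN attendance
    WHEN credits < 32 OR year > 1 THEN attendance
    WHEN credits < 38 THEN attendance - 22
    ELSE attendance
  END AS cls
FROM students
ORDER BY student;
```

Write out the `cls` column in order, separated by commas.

65, 71, 100, 77, 74, 75, 46, 62, 79, 91

student=Carmen: credits < 32 OR year > 1 → 65
student=Eve: credits < 32 OR year > 1 → 71
student=Jude: credits < 25 → 100
student=Lena: credits < 25 → 77
student=Mira: credits < 32 OR year > 1 → 74
student=Priya: credits < 38 → 75
student=Quinn: credits < 38 → 46
student=Rosa: credits < 32 OR year > 1 → 62
student=Uma: credits < 25 → 79
student=Wes: ELSE → 91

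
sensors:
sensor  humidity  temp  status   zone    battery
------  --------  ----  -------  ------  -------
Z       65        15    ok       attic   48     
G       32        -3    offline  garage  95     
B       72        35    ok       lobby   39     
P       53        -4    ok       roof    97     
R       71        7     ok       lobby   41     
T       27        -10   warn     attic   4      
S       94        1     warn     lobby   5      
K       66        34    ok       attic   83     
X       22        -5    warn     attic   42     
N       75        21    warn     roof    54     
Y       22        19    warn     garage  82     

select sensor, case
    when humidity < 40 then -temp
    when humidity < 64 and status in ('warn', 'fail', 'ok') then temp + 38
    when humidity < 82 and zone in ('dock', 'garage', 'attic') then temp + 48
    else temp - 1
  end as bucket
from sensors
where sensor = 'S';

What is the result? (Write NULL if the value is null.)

sensor = S: humidity=94, temp=1, status=warn, zone=lobby, battery=5.
humidity < 40 → false
humidity < 64 and status in ('warn', 'fail', 'ok') → false
humidity < 82 and zone in ('dock', 'garage', 'attic') → false
No prior WHEN matched → ELSE → 0

0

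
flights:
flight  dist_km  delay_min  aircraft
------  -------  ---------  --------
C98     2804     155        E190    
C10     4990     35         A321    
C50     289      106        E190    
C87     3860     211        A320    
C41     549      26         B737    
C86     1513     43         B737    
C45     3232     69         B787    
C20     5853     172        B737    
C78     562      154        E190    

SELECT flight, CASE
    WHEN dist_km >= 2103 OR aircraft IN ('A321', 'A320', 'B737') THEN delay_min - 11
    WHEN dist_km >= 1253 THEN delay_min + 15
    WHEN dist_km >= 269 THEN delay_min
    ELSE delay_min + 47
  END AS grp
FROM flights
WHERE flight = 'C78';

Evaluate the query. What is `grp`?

flight = C78: dist_km=562, delay_min=154, aircraft=E190.
dist_km >= 2103 OR aircraft IN ('A321', 'A320', 'B737') → false
dist_km >= 1253 → false
dist_km >= 269 → true → 154

154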